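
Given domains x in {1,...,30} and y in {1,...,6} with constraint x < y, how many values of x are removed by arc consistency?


For the constraint x < y, x needs a supporting value in y's domain.
x can be at most 5 (one less than y's maximum).
Valid x values from domain: 5 out of 30.
Pruned = 30 - 5 = 25.

25


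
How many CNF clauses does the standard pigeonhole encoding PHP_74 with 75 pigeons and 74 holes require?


The PHP encoding has two parts:
1) At-least-one-hole clauses: 75 (one per pigeon, each with 74 literals).
2) At-most-one-pigeon-per-hole clauses: 74 holes * C(75,2) = 74 * 2775 = 205350.
Total clauses = 75 + 205350 = 205425.

205425


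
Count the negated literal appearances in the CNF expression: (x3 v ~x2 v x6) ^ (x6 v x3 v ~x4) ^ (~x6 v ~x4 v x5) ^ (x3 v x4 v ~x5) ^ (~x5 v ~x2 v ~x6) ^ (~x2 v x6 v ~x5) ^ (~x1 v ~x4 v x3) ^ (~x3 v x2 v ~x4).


Scan each clause for negated literals.
Clause 1: 1 negative; Clause 2: 1 negative; Clause 3: 2 negative; Clause 4: 1 negative; Clause 5: 3 negative; Clause 6: 2 negative; Clause 7: 2 negative; Clause 8: 2 negative.
Total negative literal occurrences = 14.

14


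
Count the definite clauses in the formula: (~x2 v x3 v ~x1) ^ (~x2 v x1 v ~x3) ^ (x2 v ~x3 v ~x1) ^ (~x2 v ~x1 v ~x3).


A definite clause has exactly one positive literal.
Clause 1: 1 positive -> definite
Clause 2: 1 positive -> definite
Clause 3: 1 positive -> definite
Clause 4: 0 positive -> not definite
Definite clause count = 3.

3


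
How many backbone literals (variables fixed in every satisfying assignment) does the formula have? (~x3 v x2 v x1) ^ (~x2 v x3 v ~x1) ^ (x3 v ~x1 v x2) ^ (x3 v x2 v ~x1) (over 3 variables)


Find all satisfying assignments: 5 model(s).
Check which variables have the same value in every model.
No variable is fixed across all models.
Backbone size = 0.

0


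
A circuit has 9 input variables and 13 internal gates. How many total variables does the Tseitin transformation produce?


The Tseitin transformation introduces one auxiliary variable per gate.
Total variables = inputs + gates = 9 + 13 = 22.

22


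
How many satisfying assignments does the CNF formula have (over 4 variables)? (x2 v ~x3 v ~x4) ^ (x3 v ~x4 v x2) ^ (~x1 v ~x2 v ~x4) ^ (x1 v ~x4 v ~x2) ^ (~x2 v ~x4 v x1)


Enumerate all 16 truth assignments over 4 variables.
Test each against every clause.
Satisfying assignments found: 8.

8


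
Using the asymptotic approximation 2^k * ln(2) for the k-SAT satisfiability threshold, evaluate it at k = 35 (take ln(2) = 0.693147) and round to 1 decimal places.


Using the asymptotic formula: threshold ~ 2^k * ln(2).
2^35 = 34359738368.
34359738368 * 0.693147 = 23816349570.6.

23816349570.6


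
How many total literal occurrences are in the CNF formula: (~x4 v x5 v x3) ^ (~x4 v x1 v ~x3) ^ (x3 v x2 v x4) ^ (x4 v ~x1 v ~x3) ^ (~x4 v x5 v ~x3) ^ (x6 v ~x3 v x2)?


Clause lengths: 3, 3, 3, 3, 3, 3.
Sum = 3 + 3 + 3 + 3 + 3 + 3 = 18.

18


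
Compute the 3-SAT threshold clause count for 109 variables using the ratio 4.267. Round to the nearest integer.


The 3-SAT phase transition occurs at approximately 4.267 clauses per variable.
m = 4.267 * 109 = 465.103.
Rounded to nearest integer: 465.

465


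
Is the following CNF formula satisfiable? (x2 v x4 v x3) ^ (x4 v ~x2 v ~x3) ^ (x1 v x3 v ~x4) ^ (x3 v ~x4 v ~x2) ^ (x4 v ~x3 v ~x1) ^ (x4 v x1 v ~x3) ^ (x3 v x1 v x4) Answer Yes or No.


Check all 16 possible truth assignments.
Number of satisfying assignments found: 6.
The formula is satisfiable.

Yes


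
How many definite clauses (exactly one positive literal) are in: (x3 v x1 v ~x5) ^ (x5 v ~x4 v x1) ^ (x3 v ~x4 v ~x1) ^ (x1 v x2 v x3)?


A definite clause has exactly one positive literal.
Clause 1: 2 positive -> not definite
Clause 2: 2 positive -> not definite
Clause 3: 1 positive -> definite
Clause 4: 3 positive -> not definite
Definite clause count = 1.

1


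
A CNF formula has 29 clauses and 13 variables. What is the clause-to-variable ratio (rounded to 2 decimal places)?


Clause-to-variable ratio = clauses / variables.
29 / 13 = 2.23.

2.23


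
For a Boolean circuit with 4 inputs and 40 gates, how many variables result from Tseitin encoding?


The Tseitin transformation introduces one auxiliary variable per gate.
Total variables = inputs + gates = 4 + 40 = 44.

44


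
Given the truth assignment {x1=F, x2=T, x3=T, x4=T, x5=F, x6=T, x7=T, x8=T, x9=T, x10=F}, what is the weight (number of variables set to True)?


The weight is the number of variables assigned True.
True variables: x2, x3, x4, x6, x7, x8, x9.
Weight = 7.

7


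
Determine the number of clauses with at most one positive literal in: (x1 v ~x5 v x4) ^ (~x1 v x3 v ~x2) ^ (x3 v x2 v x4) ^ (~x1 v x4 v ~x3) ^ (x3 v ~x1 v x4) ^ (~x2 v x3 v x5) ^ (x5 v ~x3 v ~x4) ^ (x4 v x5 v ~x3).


A Horn clause has at most one positive literal.
Clause 1: 2 positive lit(s) -> not Horn
Clause 2: 1 positive lit(s) -> Horn
Clause 3: 3 positive lit(s) -> not Horn
Clause 4: 1 positive lit(s) -> Horn
Clause 5: 2 positive lit(s) -> not Horn
Clause 6: 2 positive lit(s) -> not Horn
Clause 7: 1 positive lit(s) -> Horn
Clause 8: 2 positive lit(s) -> not Horn
Total Horn clauses = 3.

3


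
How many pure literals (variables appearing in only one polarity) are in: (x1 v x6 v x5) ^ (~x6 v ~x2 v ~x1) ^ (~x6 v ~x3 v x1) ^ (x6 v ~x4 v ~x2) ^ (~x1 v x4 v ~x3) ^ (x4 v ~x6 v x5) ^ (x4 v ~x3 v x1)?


A pure literal appears in only one polarity across all clauses.
Pure literals: x2 (negative only), x3 (negative only), x5 (positive only).
Count = 3.

3


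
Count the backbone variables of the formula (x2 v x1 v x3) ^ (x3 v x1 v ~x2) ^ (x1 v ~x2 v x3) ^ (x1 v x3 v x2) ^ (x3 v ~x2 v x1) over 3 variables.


Find all satisfying assignments: 6 model(s).
Check which variables have the same value in every model.
No variable is fixed across all models.
Backbone size = 0.

0


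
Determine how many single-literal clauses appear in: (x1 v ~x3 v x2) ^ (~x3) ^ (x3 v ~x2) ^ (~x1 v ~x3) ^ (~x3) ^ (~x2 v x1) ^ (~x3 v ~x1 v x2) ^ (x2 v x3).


A unit clause contains exactly one literal.
Unit clauses found: (~x3), (~x3).
Count = 2.

2


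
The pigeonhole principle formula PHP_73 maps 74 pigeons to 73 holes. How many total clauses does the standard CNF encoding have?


The PHP encoding has two parts:
1) At-least-one-hole clauses: 74 (one per pigeon, each with 73 literals).
2) At-most-one-pigeon-per-hole clauses: 73 holes * C(74,2) = 73 * 2701 = 197173.
Total clauses = 74 + 197173 = 197247.

197247


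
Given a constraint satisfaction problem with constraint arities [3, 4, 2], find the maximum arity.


The arities are: 3, 4, 2.
Scan for the maximum value.
Maximum arity = 4.

4


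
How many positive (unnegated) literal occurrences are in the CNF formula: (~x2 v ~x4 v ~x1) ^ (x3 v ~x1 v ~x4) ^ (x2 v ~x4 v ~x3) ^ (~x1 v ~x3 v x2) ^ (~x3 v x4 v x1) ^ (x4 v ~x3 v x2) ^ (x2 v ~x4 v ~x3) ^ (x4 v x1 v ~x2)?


Scan each clause for unnegated literals.
Clause 1: 0 positive; Clause 2: 1 positive; Clause 3: 1 positive; Clause 4: 1 positive; Clause 5: 2 positive; Clause 6: 2 positive; Clause 7: 1 positive; Clause 8: 2 positive.
Total positive literal occurrences = 10.

10


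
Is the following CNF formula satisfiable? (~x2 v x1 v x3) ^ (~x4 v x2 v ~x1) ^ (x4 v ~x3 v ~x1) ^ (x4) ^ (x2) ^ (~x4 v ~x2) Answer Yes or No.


Check all 16 possible truth assignments.
Number of satisfying assignments found: 0.
The formula is unsatisfiable.

No


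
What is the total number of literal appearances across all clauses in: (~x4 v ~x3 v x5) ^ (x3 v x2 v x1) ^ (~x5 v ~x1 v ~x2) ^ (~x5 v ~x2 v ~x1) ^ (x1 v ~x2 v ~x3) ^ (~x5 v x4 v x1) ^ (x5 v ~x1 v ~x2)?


Clause lengths: 3, 3, 3, 3, 3, 3, 3.
Sum = 3 + 3 + 3 + 3 + 3 + 3 + 3 = 21.

21


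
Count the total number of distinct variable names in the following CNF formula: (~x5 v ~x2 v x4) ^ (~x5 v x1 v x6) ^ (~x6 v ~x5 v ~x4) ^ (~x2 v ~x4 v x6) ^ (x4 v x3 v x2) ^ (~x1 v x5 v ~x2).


Identify each distinct variable in the formula.
Variables found: x1, x2, x3, x4, x5, x6.
Total distinct variables = 6.

6


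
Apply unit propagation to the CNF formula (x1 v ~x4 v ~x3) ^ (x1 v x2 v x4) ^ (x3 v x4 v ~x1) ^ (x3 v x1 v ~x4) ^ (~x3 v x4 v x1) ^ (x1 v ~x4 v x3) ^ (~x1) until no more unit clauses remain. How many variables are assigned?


Unit propagation repeatedly assigns the literal in any unit clause, then simplifies.
Assignments in order: x1 = F.
No further unit clauses remain.
Total variables assigned = 1.

1


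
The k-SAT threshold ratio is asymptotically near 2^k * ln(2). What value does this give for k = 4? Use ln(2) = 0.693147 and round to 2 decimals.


Using the asymptotic formula: threshold ~ 2^k * ln(2).
2^4 = 16.
16 * 0.693147 = 11.09.

11.09


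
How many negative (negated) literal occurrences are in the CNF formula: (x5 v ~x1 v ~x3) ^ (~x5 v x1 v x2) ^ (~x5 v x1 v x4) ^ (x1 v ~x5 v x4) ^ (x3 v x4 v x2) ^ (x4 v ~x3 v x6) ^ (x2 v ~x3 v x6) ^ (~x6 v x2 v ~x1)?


Scan each clause for negated literals.
Clause 1: 2 negative; Clause 2: 1 negative; Clause 3: 1 negative; Clause 4: 1 negative; Clause 5: 0 negative; Clause 6: 1 negative; Clause 7: 1 negative; Clause 8: 2 negative.
Total negative literal occurrences = 9.

9


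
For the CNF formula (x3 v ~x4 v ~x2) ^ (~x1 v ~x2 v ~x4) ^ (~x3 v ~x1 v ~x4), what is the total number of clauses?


Each group enclosed in parentheses joined by ^ is one clause.
Counting the conjuncts: 3 clauses.

3


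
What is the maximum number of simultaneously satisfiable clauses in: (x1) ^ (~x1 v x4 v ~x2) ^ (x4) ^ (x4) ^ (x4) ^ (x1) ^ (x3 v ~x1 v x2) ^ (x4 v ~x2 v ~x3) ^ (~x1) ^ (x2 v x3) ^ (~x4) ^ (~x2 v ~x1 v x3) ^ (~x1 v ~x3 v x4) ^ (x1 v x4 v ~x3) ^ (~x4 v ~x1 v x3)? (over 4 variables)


Enumerate all 16 truth assignments.
For each, count how many of the 15 clauses are satisfied.
The formula is not fully satisfiable, so the maximum is below 15.
Maximum simultaneously satisfiable clauses = 13.

13


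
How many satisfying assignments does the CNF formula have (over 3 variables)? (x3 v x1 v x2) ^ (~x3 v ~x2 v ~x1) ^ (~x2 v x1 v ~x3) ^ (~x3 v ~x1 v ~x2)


Enumerate all 8 truth assignments over 3 variables.
Test each against every clause.
Satisfying assignments found: 5.

5


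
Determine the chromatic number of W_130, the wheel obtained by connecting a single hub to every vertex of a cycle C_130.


W_130 consists of the cycle C_130 together with a hub vertex adjacent to every cycle vertex.
The cycle C_130 needs 2 colors (even cycle -> 2).
The hub is adjacent to every cycle vertex, so it must receive a new color distinct from all of them.
Chromatic number = 2 + 1 = 3.

3


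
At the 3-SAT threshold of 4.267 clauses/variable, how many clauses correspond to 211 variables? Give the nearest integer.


The 3-SAT phase transition occurs at approximately 4.267 clauses per variable.
m = 4.267 * 211 = 900.337.
Rounded to nearest integer: 900.

900


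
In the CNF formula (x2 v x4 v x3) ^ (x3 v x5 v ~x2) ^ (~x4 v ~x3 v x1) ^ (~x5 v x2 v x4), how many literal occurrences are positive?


Scan each clause for unnegated literals.
Clause 1: 3 positive; Clause 2: 2 positive; Clause 3: 1 positive; Clause 4: 2 positive.
Total positive literal occurrences = 8.

8


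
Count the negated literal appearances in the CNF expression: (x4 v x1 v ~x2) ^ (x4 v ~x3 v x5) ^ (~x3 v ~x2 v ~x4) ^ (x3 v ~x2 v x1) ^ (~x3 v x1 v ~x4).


Scan each clause for negated literals.
Clause 1: 1 negative; Clause 2: 1 negative; Clause 3: 3 negative; Clause 4: 1 negative; Clause 5: 2 negative.
Total negative literal occurrences = 8.

8


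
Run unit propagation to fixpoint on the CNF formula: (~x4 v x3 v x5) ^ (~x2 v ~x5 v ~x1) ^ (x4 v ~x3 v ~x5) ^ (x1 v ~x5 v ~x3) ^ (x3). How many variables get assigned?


Unit propagation repeatedly assigns the literal in any unit clause, then simplifies.
Assignments in order: x3 = T.
No further unit clauses remain.
Total variables assigned = 1.

1


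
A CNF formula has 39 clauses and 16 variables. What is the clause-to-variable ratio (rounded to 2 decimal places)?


Clause-to-variable ratio = clauses / variables.
39 / 16 = 2.44.

2.44


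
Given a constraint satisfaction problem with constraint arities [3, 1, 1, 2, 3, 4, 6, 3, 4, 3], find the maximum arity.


The arities are: 3, 1, 1, 2, 3, 4, 6, 3, 4, 3.
Scan for the maximum value.
Maximum arity = 6.

6


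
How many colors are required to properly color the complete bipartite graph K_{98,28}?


K_{98,28} is bipartite by definition: the two parts are independent sets, with every edge crossing between them.
Color all vertices in one part with color 1 and all vertices in the other part with color 2.
Since the graph has at least one edge, one color does not suffice.
Chromatic number = 2.

2


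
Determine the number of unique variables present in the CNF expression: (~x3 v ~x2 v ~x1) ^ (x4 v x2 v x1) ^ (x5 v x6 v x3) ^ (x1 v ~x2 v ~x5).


Identify each distinct variable in the formula.
Variables found: x1, x2, x3, x4, x5, x6.
Total distinct variables = 6.

6


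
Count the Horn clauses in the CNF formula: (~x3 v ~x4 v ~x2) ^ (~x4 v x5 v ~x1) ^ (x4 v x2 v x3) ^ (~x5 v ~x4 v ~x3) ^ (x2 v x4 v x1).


A Horn clause has at most one positive literal.
Clause 1: 0 positive lit(s) -> Horn
Clause 2: 1 positive lit(s) -> Horn
Clause 3: 3 positive lit(s) -> not Horn
Clause 4: 0 positive lit(s) -> Horn
Clause 5: 3 positive lit(s) -> not Horn
Total Horn clauses = 3.

3


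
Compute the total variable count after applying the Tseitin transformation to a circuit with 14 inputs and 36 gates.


The Tseitin transformation introduces one auxiliary variable per gate.
Total variables = inputs + gates = 14 + 36 = 50.

50


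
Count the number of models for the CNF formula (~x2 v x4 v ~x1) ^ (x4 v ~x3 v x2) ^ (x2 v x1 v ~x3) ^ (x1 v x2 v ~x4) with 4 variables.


Enumerate all 16 truth assignments over 4 variables.
Test each against every clause.
Satisfying assignments found: 10.

10


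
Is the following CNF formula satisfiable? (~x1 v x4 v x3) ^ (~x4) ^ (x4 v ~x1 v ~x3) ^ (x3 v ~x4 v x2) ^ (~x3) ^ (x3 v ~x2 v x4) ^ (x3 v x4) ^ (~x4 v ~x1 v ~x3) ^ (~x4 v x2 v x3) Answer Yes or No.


Check all 16 possible truth assignments.
Number of satisfying assignments found: 0.
The formula is unsatisfiable.

No


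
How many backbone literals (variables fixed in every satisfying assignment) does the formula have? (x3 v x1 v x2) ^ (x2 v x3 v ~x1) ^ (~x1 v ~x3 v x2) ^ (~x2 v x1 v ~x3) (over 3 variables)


Find all satisfying assignments: 4 model(s).
Check which variables have the same value in every model.
No variable is fixed across all models.
Backbone size = 0.

0


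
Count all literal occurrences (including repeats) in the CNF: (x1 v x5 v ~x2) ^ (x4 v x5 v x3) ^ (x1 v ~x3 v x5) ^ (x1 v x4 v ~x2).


Clause lengths: 3, 3, 3, 3.
Sum = 3 + 3 + 3 + 3 = 12.

12


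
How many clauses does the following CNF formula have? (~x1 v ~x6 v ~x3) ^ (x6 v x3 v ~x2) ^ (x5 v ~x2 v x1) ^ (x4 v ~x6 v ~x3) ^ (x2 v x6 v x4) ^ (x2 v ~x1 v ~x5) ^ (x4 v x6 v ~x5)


Each group enclosed in parentheses joined by ^ is one clause.
Counting the conjuncts: 7 clauses.

7


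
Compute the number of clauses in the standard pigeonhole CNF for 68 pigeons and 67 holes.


The PHP encoding has two parts:
1) At-least-one-hole clauses: 68 (one per pigeon, each with 67 literals).
2) At-most-one-pigeon-per-hole clauses: 67 holes * C(68,2) = 67 * 2278 = 152626.
Total clauses = 68 + 152626 = 152694.

152694


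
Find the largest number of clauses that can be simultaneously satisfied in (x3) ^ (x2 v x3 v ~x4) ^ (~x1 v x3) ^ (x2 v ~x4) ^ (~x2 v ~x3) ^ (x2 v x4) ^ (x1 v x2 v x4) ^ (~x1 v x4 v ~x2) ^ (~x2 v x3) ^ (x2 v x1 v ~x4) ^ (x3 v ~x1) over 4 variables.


Enumerate all 16 truth assignments.
For each, count how many of the 11 clauses are satisfied.
The formula is not fully satisfiable, so the maximum is below 11.
Maximum simultaneously satisfiable clauses = 10.

10


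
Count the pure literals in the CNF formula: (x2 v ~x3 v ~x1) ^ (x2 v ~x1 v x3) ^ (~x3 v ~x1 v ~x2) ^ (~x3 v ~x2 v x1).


A pure literal appears in only one polarity across all clauses.
No pure literals found.
Count = 0.

0


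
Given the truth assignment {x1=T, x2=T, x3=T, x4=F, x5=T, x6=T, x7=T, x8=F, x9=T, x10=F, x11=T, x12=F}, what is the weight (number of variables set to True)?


The weight is the number of variables assigned True.
True variables: x1, x2, x3, x5, x6, x7, x9, x11.
Weight = 8.

8


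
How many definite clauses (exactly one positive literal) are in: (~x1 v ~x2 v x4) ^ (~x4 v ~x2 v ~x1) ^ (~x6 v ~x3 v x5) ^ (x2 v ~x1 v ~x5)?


A definite clause has exactly one positive literal.
Clause 1: 1 positive -> definite
Clause 2: 0 positive -> not definite
Clause 3: 1 positive -> definite
Clause 4: 1 positive -> definite
Definite clause count = 3.

3


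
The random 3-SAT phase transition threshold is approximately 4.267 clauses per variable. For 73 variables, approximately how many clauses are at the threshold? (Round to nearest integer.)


The 3-SAT phase transition occurs at approximately 4.267 clauses per variable.
m = 4.267 * 73 = 311.491.
Rounded to nearest integer: 311.

311


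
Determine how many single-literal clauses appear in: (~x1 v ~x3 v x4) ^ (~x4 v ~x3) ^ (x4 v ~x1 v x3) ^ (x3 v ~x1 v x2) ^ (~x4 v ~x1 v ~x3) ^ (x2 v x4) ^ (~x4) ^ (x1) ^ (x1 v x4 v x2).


A unit clause contains exactly one literal.
Unit clauses found: (~x4), (x1).
Count = 2.

2


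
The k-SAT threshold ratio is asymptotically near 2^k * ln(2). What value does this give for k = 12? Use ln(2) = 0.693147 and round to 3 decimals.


Using the asymptotic formula: threshold ~ 2^k * ln(2).
2^12 = 4096.
4096 * 0.693147 = 2839.13.

2839.13


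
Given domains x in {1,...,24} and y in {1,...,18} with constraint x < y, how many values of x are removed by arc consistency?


For the constraint x < y, x needs a supporting value in y's domain.
x can be at most 17 (one less than y's maximum).
Valid x values from domain: 17 out of 24.
Pruned = 24 - 17 = 7.

7


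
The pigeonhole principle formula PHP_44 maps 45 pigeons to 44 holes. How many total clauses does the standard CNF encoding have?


The PHP encoding has two parts:
1) At-least-one-hole clauses: 45 (one per pigeon, each with 44 literals).
2) At-most-one-pigeon-per-hole clauses: 44 holes * C(45,2) = 44 * 990 = 43560.
Total clauses = 45 + 43560 = 43605.

43605


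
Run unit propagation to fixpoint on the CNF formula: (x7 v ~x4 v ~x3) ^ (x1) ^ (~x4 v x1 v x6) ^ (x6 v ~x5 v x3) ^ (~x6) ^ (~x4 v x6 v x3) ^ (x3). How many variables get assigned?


Unit propagation repeatedly assigns the literal in any unit clause, then simplifies.
Assignments in order: x1 = T, x6 = F, x3 = T.
No further unit clauses remain.
Total variables assigned = 3.

3


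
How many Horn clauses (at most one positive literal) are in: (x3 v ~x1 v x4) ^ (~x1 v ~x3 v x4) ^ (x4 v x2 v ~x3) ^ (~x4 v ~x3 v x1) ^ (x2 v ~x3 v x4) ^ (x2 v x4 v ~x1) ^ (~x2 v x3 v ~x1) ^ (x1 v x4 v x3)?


A Horn clause has at most one positive literal.
Clause 1: 2 positive lit(s) -> not Horn
Clause 2: 1 positive lit(s) -> Horn
Clause 3: 2 positive lit(s) -> not Horn
Clause 4: 1 positive lit(s) -> Horn
Clause 5: 2 positive lit(s) -> not Horn
Clause 6: 2 positive lit(s) -> not Horn
Clause 7: 1 positive lit(s) -> Horn
Clause 8: 3 positive lit(s) -> not Horn
Total Horn clauses = 3.

3


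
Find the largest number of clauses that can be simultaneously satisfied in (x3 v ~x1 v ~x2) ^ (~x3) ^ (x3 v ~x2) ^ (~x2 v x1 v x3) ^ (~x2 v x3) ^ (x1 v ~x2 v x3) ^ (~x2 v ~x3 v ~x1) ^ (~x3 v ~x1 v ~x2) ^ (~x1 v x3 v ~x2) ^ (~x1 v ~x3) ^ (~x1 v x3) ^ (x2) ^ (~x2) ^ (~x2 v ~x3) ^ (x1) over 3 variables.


Enumerate all 8 truth assignments.
For each, count how many of the 15 clauses are satisfied.
The formula is not fully satisfiable, so the maximum is below 15.
Maximum simultaneously satisfiable clauses = 13.

13


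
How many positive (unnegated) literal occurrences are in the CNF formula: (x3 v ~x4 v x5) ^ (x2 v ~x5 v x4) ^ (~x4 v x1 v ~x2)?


Scan each clause for unnegated literals.
Clause 1: 2 positive; Clause 2: 2 positive; Clause 3: 1 positive.
Total positive literal occurrences = 5.

5


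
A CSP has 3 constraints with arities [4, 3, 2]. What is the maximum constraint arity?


The arities are: 4, 3, 2.
Scan for the maximum value.
Maximum arity = 4.

4


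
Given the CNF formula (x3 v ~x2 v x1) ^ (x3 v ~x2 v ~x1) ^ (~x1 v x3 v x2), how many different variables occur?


Identify each distinct variable in the formula.
Variables found: x1, x2, x3.
Total distinct variables = 3.

3


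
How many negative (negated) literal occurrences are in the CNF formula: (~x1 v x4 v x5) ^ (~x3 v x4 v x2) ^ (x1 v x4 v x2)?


Scan each clause for negated literals.
Clause 1: 1 negative; Clause 2: 1 negative; Clause 3: 0 negative.
Total negative literal occurrences = 2.

2


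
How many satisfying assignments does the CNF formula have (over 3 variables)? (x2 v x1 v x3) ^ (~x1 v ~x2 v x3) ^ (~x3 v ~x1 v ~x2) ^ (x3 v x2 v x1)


Enumerate all 8 truth assignments over 3 variables.
Test each against every clause.
Satisfying assignments found: 5.

5


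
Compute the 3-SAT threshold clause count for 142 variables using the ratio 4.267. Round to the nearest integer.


The 3-SAT phase transition occurs at approximately 4.267 clauses per variable.
m = 4.267 * 142 = 605.914.
Rounded to nearest integer: 606.

606


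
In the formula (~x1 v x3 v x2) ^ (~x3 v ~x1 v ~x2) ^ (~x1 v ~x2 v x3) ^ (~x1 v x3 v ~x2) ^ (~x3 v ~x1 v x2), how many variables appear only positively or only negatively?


A pure literal appears in only one polarity across all clauses.
Pure literals: x1 (negative only).
Count = 1.

1


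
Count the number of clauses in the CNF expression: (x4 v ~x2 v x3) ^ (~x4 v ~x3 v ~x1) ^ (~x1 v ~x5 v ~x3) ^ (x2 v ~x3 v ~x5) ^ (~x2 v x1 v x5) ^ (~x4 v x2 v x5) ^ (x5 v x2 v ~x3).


Each group enclosed in parentheses joined by ^ is one clause.
Counting the conjuncts: 7 clauses.

7


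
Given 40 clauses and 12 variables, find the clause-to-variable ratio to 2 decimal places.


Clause-to-variable ratio = clauses / variables.
40 / 12 = 3.33.

3.33


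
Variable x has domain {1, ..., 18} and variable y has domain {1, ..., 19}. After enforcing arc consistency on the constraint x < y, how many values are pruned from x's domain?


For the constraint x < y, x needs a supporting value in y's domain.
x can be at most 18 (one less than y's maximum).
Valid x values from domain: 18 out of 18.
Pruned = 18 - 18 = 0.

0


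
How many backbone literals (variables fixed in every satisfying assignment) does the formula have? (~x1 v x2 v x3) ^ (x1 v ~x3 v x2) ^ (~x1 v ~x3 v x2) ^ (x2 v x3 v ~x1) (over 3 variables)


Find all satisfying assignments: 5 model(s).
Check which variables have the same value in every model.
No variable is fixed across all models.
Backbone size = 0.

0


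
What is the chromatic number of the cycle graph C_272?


A cycle on an even number of vertices is bipartite: alternate two colors around the cycle.
Since 272 is even, two colors suffice, and at least two are needed because the graph has edges.
Chromatic number = 2.

2


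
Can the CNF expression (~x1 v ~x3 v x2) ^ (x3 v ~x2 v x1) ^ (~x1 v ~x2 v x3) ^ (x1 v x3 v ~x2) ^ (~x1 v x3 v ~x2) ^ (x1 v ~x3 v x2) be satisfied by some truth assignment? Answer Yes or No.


Check all 8 possible truth assignments.
Number of satisfying assignments found: 4.
The formula is satisfiable.

Yes


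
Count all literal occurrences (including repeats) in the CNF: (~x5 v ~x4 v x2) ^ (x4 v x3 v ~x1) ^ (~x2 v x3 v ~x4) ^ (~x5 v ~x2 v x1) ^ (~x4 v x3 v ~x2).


Clause lengths: 3, 3, 3, 3, 3.
Sum = 3 + 3 + 3 + 3 + 3 = 15.

15


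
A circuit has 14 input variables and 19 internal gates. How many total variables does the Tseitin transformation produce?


The Tseitin transformation introduces one auxiliary variable per gate.
Total variables = inputs + gates = 14 + 19 = 33.

33


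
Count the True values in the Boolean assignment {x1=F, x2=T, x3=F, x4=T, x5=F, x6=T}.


The weight is the number of variables assigned True.
True variables: x2, x4, x6.
Weight = 3.

3


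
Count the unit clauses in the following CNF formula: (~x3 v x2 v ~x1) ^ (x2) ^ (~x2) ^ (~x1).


A unit clause contains exactly one literal.
Unit clauses found: (x2), (~x2), (~x1).
Count = 3.

3


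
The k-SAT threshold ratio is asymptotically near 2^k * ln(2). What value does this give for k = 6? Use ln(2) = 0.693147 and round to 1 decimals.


Using the asymptotic formula: threshold ~ 2^k * ln(2).
2^6 = 64.
64 * 0.693147 = 44.4.

44.4


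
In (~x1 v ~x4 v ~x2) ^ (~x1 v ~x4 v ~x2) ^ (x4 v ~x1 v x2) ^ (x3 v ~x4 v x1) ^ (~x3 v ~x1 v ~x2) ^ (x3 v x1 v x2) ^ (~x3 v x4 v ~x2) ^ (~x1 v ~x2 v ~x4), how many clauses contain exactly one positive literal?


A definite clause has exactly one positive literal.
Clause 1: 0 positive -> not definite
Clause 2: 0 positive -> not definite
Clause 3: 2 positive -> not definite
Clause 4: 2 positive -> not definite
Clause 5: 0 positive -> not definite
Clause 6: 3 positive -> not definite
Clause 7: 1 positive -> definite
Clause 8: 0 positive -> not definite
Definite clause count = 1.

1


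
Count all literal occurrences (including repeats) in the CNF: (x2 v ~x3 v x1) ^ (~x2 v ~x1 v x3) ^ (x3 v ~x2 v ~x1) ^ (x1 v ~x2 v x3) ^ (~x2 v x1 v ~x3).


Clause lengths: 3, 3, 3, 3, 3.
Sum = 3 + 3 + 3 + 3 + 3 = 15.

15


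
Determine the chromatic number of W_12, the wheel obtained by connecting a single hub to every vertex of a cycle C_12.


W_12 consists of the cycle C_12 together with a hub vertex adjacent to every cycle vertex.
The cycle C_12 needs 2 colors (even cycle -> 2).
The hub is adjacent to every cycle vertex, so it must receive a new color distinct from all of them.
Chromatic number = 2 + 1 = 3.

3


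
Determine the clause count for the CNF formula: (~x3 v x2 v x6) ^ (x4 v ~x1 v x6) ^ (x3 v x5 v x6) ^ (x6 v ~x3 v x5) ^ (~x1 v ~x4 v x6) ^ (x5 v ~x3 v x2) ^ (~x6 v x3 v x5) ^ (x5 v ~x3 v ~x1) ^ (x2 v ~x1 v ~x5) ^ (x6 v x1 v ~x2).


Each group enclosed in parentheses joined by ^ is one clause.
Counting the conjuncts: 10 clauses.

10


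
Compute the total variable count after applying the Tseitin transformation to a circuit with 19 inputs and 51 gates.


The Tseitin transformation introduces one auxiliary variable per gate.
Total variables = inputs + gates = 19 + 51 = 70.

70


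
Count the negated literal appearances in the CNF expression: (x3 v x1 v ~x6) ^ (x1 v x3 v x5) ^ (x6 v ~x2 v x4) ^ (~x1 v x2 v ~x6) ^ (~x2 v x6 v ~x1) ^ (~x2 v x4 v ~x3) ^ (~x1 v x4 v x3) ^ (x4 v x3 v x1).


Scan each clause for negated literals.
Clause 1: 1 negative; Clause 2: 0 negative; Clause 3: 1 negative; Clause 4: 2 negative; Clause 5: 2 negative; Clause 6: 2 negative; Clause 7: 1 negative; Clause 8: 0 negative.
Total negative literal occurrences = 9.

9


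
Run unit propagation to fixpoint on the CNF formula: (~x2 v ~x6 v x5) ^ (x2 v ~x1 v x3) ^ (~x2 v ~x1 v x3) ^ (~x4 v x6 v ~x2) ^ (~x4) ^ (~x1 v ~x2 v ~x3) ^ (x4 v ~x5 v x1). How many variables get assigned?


Unit propagation repeatedly assigns the literal in any unit clause, then simplifies.
Assignments in order: x4 = F.
No further unit clauses remain.
Total variables assigned = 1.

1


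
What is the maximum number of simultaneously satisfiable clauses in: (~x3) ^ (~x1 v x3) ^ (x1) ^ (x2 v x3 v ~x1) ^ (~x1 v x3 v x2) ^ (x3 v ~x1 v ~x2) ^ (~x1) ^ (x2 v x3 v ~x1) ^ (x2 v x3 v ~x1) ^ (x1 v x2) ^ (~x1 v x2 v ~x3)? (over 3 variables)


Enumerate all 8 truth assignments.
For each, count how many of the 11 clauses are satisfied.
The formula is not fully satisfiable, so the maximum is below 11.
Maximum simultaneously satisfiable clauses = 10.

10


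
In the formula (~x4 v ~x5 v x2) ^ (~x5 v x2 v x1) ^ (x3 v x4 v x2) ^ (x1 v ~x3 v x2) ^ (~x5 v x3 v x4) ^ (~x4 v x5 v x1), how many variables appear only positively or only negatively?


A pure literal appears in only one polarity across all clauses.
Pure literals: x1 (positive only), x2 (positive only).
Count = 2.

2


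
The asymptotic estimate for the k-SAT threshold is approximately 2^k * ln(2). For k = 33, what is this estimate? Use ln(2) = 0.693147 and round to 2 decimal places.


Using the asymptotic formula: threshold ~ 2^k * ln(2).
2^33 = 8589934592.
8589934592 * 0.693147 = 5954087392.64.

5954087392.64


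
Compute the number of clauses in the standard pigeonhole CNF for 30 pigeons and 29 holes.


The PHP encoding has two parts:
1) At-least-one-hole clauses: 30 (one per pigeon, each with 29 literals).
2) At-most-one-pigeon-per-hole clauses: 29 holes * C(30,2) = 29 * 435 = 12615.
Total clauses = 30 + 12615 = 12645.

12645


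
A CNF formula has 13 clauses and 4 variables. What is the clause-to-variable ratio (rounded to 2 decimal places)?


Clause-to-variable ratio = clauses / variables.
13 / 4 = 3.25.

3.25


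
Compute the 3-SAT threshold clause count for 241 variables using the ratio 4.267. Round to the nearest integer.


The 3-SAT phase transition occurs at approximately 4.267 clauses per variable.
m = 4.267 * 241 = 1028.347.
Rounded to nearest integer: 1028.

1028


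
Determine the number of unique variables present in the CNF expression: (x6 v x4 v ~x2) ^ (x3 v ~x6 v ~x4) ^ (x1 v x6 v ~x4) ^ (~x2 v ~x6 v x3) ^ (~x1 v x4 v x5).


Identify each distinct variable in the formula.
Variables found: x1, x2, x3, x4, x5, x6.
Total distinct variables = 6.

6


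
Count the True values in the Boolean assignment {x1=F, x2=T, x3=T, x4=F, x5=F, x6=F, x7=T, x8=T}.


The weight is the number of variables assigned True.
True variables: x2, x3, x7, x8.
Weight = 4.

4


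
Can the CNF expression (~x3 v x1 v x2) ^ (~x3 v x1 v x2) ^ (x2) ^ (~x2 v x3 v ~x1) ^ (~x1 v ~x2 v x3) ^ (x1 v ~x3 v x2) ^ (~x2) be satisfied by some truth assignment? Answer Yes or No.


Check all 8 possible truth assignments.
Number of satisfying assignments found: 0.
The formula is unsatisfiable.

No


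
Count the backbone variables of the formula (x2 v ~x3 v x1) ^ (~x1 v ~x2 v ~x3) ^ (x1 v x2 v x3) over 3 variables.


Find all satisfying assignments: 5 model(s).
Check which variables have the same value in every model.
No variable is fixed across all models.
Backbone size = 0.

0


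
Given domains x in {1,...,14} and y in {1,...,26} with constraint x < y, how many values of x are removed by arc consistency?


For the constraint x < y, x needs a supporting value in y's domain.
x can be at most 25 (one less than y's maximum).
Valid x values from domain: 14 out of 14.
Pruned = 14 - 14 = 0.

0


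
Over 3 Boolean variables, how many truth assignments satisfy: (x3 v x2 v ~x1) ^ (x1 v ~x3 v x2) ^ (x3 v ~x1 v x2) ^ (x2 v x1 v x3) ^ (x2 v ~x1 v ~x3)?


Enumerate all 8 truth assignments over 3 variables.
Test each against every clause.
Satisfying assignments found: 4.

4


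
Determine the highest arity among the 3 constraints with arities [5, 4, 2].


The arities are: 5, 4, 2.
Scan for the maximum value.
Maximum arity = 5.

5


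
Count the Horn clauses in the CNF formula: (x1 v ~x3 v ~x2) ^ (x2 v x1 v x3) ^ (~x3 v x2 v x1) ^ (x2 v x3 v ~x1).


A Horn clause has at most one positive literal.
Clause 1: 1 positive lit(s) -> Horn
Clause 2: 3 positive lit(s) -> not Horn
Clause 3: 2 positive lit(s) -> not Horn
Clause 4: 2 positive lit(s) -> not Horn
Total Horn clauses = 1.

1


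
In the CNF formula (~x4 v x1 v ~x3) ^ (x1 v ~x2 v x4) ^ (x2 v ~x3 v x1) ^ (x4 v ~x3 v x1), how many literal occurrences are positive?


Scan each clause for unnegated literals.
Clause 1: 1 positive; Clause 2: 2 positive; Clause 3: 2 positive; Clause 4: 2 positive.
Total positive literal occurrences = 7.

7


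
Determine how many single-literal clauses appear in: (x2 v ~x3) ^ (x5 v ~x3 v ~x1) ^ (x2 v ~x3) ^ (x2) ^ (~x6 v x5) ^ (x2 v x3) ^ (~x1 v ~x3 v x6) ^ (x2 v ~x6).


A unit clause contains exactly one literal.
Unit clauses found: (x2).
Count = 1.

1


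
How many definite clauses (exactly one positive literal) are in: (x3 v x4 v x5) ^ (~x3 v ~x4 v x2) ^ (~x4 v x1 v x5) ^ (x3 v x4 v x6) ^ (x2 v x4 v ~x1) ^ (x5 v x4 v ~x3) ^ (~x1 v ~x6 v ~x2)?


A definite clause has exactly one positive literal.
Clause 1: 3 positive -> not definite
Clause 2: 1 positive -> definite
Clause 3: 2 positive -> not definite
Clause 4: 3 positive -> not definite
Clause 5: 2 positive -> not definite
Clause 6: 2 positive -> not definite
Clause 7: 0 positive -> not definite
Definite clause count = 1.

1


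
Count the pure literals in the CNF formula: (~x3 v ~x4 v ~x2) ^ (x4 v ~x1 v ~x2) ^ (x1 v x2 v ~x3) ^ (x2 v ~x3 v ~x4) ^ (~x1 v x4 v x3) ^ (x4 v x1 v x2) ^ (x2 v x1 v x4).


A pure literal appears in only one polarity across all clauses.
No pure literals found.
Count = 0.

0


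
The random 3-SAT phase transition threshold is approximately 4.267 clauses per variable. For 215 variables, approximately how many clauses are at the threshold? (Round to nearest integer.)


The 3-SAT phase transition occurs at approximately 4.267 clauses per variable.
m = 4.267 * 215 = 917.405.
Rounded to nearest integer: 917.

917


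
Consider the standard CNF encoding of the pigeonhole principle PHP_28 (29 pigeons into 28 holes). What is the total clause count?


The PHP encoding has two parts:
1) At-least-one-hole clauses: 29 (one per pigeon, each with 28 literals).
2) At-most-one-pigeon-per-hole clauses: 28 holes * C(29,2) = 28 * 406 = 11368.
Total clauses = 29 + 11368 = 11397.

11397


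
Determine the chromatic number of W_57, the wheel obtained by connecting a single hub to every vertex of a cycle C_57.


W_57 consists of the cycle C_57 together with a hub vertex adjacent to every cycle vertex.
The cycle C_57 needs 3 colors (odd cycle -> 3).
The hub is adjacent to every cycle vertex, so it must receive a new color distinct from all of them.
Chromatic number = 3 + 1 = 4.

4


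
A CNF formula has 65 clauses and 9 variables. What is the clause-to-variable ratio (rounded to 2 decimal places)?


Clause-to-variable ratio = clauses / variables.
65 / 9 = 7.22.

7.22


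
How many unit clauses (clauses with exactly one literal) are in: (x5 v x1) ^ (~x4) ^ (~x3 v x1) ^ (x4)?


A unit clause contains exactly one literal.
Unit clauses found: (~x4), (x4).
Count = 2.

2


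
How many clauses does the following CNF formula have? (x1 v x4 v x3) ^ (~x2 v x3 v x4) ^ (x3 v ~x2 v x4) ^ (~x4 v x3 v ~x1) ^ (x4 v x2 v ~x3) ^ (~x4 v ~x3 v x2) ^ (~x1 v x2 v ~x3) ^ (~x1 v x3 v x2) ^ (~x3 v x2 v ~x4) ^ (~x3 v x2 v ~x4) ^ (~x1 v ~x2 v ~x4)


Each group enclosed in parentheses joined by ^ is one clause.
Counting the conjuncts: 11 clauses.

11


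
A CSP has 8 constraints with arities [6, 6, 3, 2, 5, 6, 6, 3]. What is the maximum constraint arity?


The arities are: 6, 6, 3, 2, 5, 6, 6, 3.
Scan for the maximum value.
Maximum arity = 6.

6


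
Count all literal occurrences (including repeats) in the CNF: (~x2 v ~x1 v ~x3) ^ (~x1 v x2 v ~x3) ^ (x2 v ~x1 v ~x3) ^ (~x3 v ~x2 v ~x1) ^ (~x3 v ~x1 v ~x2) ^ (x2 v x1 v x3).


Clause lengths: 3, 3, 3, 3, 3, 3.
Sum = 3 + 3 + 3 + 3 + 3 + 3 = 18.

18


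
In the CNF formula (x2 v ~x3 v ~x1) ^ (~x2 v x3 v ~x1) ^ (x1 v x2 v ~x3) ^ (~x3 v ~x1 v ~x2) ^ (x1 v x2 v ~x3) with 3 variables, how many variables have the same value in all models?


Find all satisfying assignments: 4 model(s).
Check which variables have the same value in every model.
No variable is fixed across all models.
Backbone size = 0.

0


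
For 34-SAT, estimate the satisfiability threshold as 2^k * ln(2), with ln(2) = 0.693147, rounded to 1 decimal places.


Using the asymptotic formula: threshold ~ 2^k * ln(2).
2^34 = 17179869184.
17179869184 * 0.693147 = 11908174785.3.

11908174785.3


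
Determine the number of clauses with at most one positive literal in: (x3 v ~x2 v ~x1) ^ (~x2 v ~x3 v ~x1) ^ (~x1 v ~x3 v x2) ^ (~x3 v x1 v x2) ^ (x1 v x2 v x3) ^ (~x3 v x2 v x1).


A Horn clause has at most one positive literal.
Clause 1: 1 positive lit(s) -> Horn
Clause 2: 0 positive lit(s) -> Horn
Clause 3: 1 positive lit(s) -> Horn
Clause 4: 2 positive lit(s) -> not Horn
Clause 5: 3 positive lit(s) -> not Horn
Clause 6: 2 positive lit(s) -> not Horn
Total Horn clauses = 3.

3


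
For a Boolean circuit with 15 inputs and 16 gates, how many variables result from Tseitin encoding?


The Tseitin transformation introduces one auxiliary variable per gate.
Total variables = inputs + gates = 15 + 16 = 31.

31


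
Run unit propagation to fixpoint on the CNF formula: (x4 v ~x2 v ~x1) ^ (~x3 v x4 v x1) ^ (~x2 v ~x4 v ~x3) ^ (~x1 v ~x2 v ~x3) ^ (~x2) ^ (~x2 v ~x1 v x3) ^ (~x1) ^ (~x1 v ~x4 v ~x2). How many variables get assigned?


Unit propagation repeatedly assigns the literal in any unit clause, then simplifies.
Assignments in order: x2 = F, x1 = F.
No further unit clauses remain.
Total variables assigned = 2.

2


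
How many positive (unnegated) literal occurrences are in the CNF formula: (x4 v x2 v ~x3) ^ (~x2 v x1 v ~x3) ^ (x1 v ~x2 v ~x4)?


Scan each clause for unnegated literals.
Clause 1: 2 positive; Clause 2: 1 positive; Clause 3: 1 positive.
Total positive literal occurrences = 4.

4


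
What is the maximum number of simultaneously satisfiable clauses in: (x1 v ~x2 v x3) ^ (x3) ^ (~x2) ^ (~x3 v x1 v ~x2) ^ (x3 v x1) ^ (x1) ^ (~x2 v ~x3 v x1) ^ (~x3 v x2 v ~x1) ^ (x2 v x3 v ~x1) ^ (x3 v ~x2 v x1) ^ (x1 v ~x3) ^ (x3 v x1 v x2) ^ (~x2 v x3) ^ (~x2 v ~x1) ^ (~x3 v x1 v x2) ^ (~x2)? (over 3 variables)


Enumerate all 8 truth assignments.
For each, count how many of the 16 clauses are satisfied.
The formula is not fully satisfiable, so the maximum is below 16.
Maximum simultaneously satisfiable clauses = 15.

15


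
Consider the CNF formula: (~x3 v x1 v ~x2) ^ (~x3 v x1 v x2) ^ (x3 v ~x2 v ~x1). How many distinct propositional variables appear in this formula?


Identify each distinct variable in the formula.
Variables found: x1, x2, x3.
Total distinct variables = 3.

3


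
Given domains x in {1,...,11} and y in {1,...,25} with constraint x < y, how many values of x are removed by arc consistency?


For the constraint x < y, x needs a supporting value in y's domain.
x can be at most 24 (one less than y's maximum).
Valid x values from domain: 11 out of 11.
Pruned = 11 - 11 = 0.

0


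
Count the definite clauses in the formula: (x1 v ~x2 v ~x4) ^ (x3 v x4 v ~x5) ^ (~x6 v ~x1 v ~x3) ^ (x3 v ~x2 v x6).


A definite clause has exactly one positive literal.
Clause 1: 1 positive -> definite
Clause 2: 2 positive -> not definite
Clause 3: 0 positive -> not definite
Clause 4: 2 positive -> not definite
Definite clause count = 1.

1


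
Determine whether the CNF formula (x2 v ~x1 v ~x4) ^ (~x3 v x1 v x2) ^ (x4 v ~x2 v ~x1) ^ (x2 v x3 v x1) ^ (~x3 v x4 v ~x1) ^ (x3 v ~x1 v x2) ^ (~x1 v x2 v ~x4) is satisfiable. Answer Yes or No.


Check all 16 possible truth assignments.
Number of satisfying assignments found: 6.
The formula is satisfiable.

Yes


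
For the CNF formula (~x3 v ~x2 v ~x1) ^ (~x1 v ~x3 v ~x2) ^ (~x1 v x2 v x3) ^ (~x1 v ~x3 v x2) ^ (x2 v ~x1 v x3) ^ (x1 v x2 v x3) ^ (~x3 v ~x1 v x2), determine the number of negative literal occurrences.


Scan each clause for negated literals.
Clause 1: 3 negative; Clause 2: 3 negative; Clause 3: 1 negative; Clause 4: 2 negative; Clause 5: 1 negative; Clause 6: 0 negative; Clause 7: 2 negative.
Total negative literal occurrences = 12.

12


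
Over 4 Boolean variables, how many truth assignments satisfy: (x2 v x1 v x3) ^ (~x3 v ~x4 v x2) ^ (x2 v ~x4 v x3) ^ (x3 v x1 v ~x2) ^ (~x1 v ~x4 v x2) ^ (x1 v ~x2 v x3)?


Enumerate all 16 truth assignments over 4 variables.
Test each against every clause.
Satisfying assignments found: 9.

9
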